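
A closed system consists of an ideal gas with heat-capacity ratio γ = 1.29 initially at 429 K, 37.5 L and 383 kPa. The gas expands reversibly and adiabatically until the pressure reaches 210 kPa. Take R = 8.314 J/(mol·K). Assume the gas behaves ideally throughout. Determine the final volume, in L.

Adiabatic: T₂/T₁ = (P₂/P₁)^((γ−1)/γ) ⇒ T₂ = 429×(0.548)^0.225 = 375 K; V₂ = 59.8 L.

59.8 L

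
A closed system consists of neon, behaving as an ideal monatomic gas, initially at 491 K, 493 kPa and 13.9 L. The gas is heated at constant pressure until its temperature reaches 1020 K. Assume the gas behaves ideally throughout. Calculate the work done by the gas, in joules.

n = P₁V₁/(RT₁) = 493×13.9/(8.314×491) = 1.68 mol.
Isobaric: P stays 493 kPa; V/T = const ⇒ T₂ = 1020 K, V₂ = 28.9 L.
W = PΔV = 493×(28.9−13.9) kPa·L = 7380 J.

7380 J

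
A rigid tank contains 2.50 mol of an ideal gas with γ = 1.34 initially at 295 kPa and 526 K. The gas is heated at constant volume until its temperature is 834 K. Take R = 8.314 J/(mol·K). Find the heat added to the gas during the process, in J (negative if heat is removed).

18800 J

V₁ = nRT₁/P₁ = 2.50×8.314×526/295 = 37.1 L.
Isochoric: V stays 37.1 L; P/T = const ⇒ T₂ = 834 K, P₂ = 468 kPa.
W = 0 (no volume change).
ΔU = nCvΔT = 2.50×24.5×(834−526) = 18800 J.
Q = ΔU = 18800 J.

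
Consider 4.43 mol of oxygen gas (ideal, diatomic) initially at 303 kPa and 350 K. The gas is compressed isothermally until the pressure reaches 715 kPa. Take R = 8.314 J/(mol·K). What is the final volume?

V₁ = nRT₁/P₁ = 4.43×8.314×350/303 = 42.5 L.
Isothermal: T stays 350 K; PV = const ⇒ V₂ = 18.0 L, P₂ = 715 kPa.

18.0 L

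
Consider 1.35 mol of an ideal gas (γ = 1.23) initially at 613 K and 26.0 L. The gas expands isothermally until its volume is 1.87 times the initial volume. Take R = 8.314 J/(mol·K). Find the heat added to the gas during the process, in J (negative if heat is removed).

P₁ = nRT₁/V₁ = 1.35×8.314×613/26.0 = 265 kPa.
Isothermal: T stays 613 K; PV = const ⇒ V₂ = 48.6 L, P₂ = 142 kPa.
ΔU = 0 (ideal gas, T constant).
W = nRT ln(V₂/V₁) = 1.35×8.314×613×ln(1.87) = 4310 J.
Q = ΔU + W = 4310 J.

4310 J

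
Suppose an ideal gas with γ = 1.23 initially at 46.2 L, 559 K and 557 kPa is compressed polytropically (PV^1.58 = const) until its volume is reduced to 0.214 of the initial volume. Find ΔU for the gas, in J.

162000 J

n = P₁V₁/(RT₁) = 557×46.2/(8.314×559) = 5.54 mol.
Polytropic n=1.58: T₂ = T₁(V₁/V₂)^(n−1) = 559×(4.67)^0.58 = 1370 K; P₂ = P₁(V₁/V₂)^n = 6370 kPa.
For an ideal gas ΔU = nCvΔT with Cv = R/(γ−1) = 36.1 J/(mol·K).
ΔU = 5.54×36.1×(1370−559) = 162000 J.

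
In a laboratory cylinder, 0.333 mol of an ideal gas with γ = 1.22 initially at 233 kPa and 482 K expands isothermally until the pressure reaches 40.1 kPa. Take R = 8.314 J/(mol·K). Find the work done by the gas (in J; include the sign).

2350 J

V₁ = nRT₁/P₁ = 0.333×8.314×482/233 = 5.73 L.
Isothermal: T stays 482 K; PV = const ⇒ V₂ = 33.3 L, P₂ = 40.1 kPa.
W = nRT ln(V₂/V₁) = 0.333×8.314×482×ln(5.81) = 2350 J.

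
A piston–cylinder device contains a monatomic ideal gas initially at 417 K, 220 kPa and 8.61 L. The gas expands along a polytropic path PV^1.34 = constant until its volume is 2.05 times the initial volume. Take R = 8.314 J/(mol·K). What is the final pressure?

84.1 kPa

Polytropic n=1.34: T₂ = T₁(V₁/V₂)^(n−1) = 417×(0.488)^0.34 = 327 K; P₂ = P₁(V₁/V₂)^n = 84.1 kPa.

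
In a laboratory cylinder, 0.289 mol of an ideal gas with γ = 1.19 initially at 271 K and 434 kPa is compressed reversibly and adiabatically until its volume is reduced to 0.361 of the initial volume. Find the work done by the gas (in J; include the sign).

V₁ = nRT₁/P₁ = 0.289×8.314×271/434 = 1.50 L.
Adiabatic: TV^(γ−1) = const ⇒ T₂ = 271×(2.77)^0.190 = 329 K; PV^γ = const ⇒ P₂ = 1460 kPa.
ΔU = nCvΔT = 0.289×43.8×(329−271) = 732 J.
Q = 0 for an adiabatic process, so W = −ΔU = -732 J.

-732 J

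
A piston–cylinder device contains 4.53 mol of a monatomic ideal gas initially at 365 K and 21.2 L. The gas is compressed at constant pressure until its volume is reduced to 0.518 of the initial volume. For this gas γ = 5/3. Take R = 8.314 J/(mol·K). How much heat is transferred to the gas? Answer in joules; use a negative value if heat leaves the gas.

P₁ = nRT₁/V₁ = 4.53×8.314×365/21.2 = 648 kPa.
Isobaric: P stays 648 kPa; V/T = const ⇒ T₂ = 189 K, V₂ = 11.0 L.
W = PΔV = 648×(11.0−21.2) kPa·L = -6630 J.
ΔU = nCvΔT = 4.53×12.5×(189−365) = -9940 J.
Q = ΔU + W = nCpΔT = -16600 J.

-16600 J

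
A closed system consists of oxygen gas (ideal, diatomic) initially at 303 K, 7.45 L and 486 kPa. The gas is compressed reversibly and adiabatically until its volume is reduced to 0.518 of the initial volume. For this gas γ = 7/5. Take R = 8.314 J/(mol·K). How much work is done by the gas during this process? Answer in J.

n = P₁V₁/(RT₁) = 486×7.45/(8.314×303) = 1.44 mol.
Adiabatic: TV^(γ−1) = const ⇒ T₂ = 303×(1.93)^0.400 = 394 K; PV^γ = const ⇒ P₂ = 1220 kPa.
ΔU = nCvΔT = 1.44×20.8×(394−303) = 2720 J.
Q = 0 for an adiabatic process, so W = −ΔU = -2720 J.

-2720 J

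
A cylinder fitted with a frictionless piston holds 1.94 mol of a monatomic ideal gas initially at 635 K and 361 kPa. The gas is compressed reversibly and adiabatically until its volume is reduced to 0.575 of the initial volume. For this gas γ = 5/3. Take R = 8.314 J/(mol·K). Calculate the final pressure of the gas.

908 kPa

V₁ = nRT₁/P₁ = 1.94×8.314×635/361 = 28.4 L.
Adiabatic: TV^(γ−1) = const ⇒ T₂ = 635×(1.74)^0.667 = 918 K; PV^γ = const ⇒ P₂ = 908 kPa.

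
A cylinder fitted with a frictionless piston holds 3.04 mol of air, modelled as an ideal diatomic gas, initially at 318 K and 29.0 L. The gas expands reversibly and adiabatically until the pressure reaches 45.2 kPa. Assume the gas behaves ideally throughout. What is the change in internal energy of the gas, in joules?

P₁ = nRT₁/V₁ = 3.04×8.314×318/29.0 = 277 kPa.
Adiabatic: T₂/T₁ = (P₂/P₁)^((γ−1)/γ) ⇒ T₂ = 318×(0.163)^0.286 = 189 K; V₂ = 106 L.
For an ideal gas ΔU = nCvΔT with Cv = (5/2)R = 20.8 J/(mol·K).
ΔU = 3.04×20.8×(189−318) = -8130 J.

-8130 J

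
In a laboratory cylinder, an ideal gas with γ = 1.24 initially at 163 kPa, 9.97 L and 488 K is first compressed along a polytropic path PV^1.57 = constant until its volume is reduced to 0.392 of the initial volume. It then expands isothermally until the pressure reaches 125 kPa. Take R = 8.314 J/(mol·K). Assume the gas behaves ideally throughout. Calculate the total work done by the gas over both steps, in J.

2800 J

n = P₁V₁/(RT₁) = 163×9.97/(8.314×488) = 0.401 mol.
Step 1 — Polytropic n=1.57: T₂ = T₁(V₁/V₂)^(n−1) = 488×(2.55)^0.57 = 832 K; P₂ = P₁(V₁/V₂)^n = 709 kPa.
W = (P₁V₁−P₂V₂)/(n−1) = (163×9.97−709×3.91)/0.57 = -2010 J.
ΔU = nCvΔT = 0.401×34.6×(832−488) = 4780 J.
Q = ΔU + W = 2770 J.
State after step 1: P = 709 kPa, V = 3.91 L, T = 832 K.
Step 2 — Isothermal: T stays 832 K; PV = const ⇒ V₂ = 22.2 L, P₂ = 125 kPa.
ΔU = 0 (ideal gas, T constant).
W = nRT ln(V₂/V₁) = 0.401×8.314×832×ln(5.67) = 4810 J.
Q = ΔU + W = 4810 J.
Net over both steps: W = 2800 J, Q = 7580 J, ΔU = 4780 J.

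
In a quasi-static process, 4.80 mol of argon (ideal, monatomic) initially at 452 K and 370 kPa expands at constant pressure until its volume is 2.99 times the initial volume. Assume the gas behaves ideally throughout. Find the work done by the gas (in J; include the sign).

35900 J

V₁ = nRT₁/P₁ = 4.80×8.314×452/370 = 48.8 L.
Isobaric: P stays 370 kPa; V/T = const ⇒ T₂ = 1350 K, V₂ = 146 L.
W = PΔV = 370×(146−48.8) kPa·L = 35900 J.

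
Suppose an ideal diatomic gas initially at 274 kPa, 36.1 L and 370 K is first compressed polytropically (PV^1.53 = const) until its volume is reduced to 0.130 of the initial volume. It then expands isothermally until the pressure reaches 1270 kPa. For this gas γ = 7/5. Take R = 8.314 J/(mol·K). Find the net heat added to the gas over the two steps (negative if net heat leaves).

58100 J

n = P₁V₁/(RT₁) = 274×36.1/(8.314×370) = 3.22 mol.
Step 1 — Polytropic n=1.53: T₂ = T₁(V₁/V₂)^(n−1) = 370×(7.69)^0.53 = 1090 K; P₂ = P₁(V₁/V₂)^n = 6210 kPa.
W = (P₁V₁−P₂V₂)/(n−1) = (274×36.1−6210×4.69)/0.53 = -36400 J.
ΔU = nCvΔT = 3.22×20.8×(1090−370) = 48200 J.
Q = ΔU + W = 11800 J.
State after step 1: P = 6210 kPa, V = 4.69 L, T = 1090 K.
Step 2 — Isothermal: T stays 1090 K; PV = const ⇒ V₂ = 23.0 L, P₂ = 1270 kPa.
ΔU = 0 (ideal gas, T constant).
W = nRT ln(V₂/V₁) = 3.22×8.314×1090×ln(4.89) = 46300 J.
Q = ΔU + W = 46300 J.
Net over both steps: W = 9950 J, Q = 58100 J, ΔU = 48200 J.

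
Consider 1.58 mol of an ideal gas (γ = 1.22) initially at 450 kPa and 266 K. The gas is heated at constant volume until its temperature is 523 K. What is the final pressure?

885 kPa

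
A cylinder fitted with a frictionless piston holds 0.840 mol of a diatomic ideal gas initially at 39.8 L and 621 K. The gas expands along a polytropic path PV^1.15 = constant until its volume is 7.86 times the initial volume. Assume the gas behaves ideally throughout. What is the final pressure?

10.2 kPa

P₁ = nRT₁/V₁ = 0.840×8.314×621/39.8 = 109 kPa.
Polytropic n=1.15: T₂ = T₁(V₁/V₂)^(n−1) = 621×(0.127)^0.15 = 456 K; P₂ = P₁(V₁/V₂)^n = 10.2 kPa.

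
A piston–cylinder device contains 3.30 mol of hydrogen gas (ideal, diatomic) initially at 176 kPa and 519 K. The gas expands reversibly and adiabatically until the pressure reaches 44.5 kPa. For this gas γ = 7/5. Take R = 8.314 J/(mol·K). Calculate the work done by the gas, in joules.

V₁ = nRT₁/P₁ = 3.30×8.314×519/176 = 80.9 L.
Adiabatic: T₂/T₁ = (P₂/P₁)^((γ−1)/γ) ⇒ T₂ = 519×(0.253)^0.286 = 350 K; V₂ = 216 L.
ΔU = nCvΔT = 3.30×20.8×(350−519) = -11600 J.
Q = 0 for an adiabatic process, so W = −ΔU = 11600 J.

11600 J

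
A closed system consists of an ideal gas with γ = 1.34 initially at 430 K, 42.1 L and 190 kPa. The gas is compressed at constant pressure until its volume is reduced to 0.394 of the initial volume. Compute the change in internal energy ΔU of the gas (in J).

-14300 J

n = P₁V₁/(RT₁) = 190×42.1/(8.314×430) = 2.24 mol.
Isobaric: P stays 190 kPa; V/T = const ⇒ T₂ = 169 K, V₂ = 16.6 L.
For an ideal gas ΔU = nCvΔT with Cv = R/(γ−1) = 24.5 J/(mol·K).
ΔU = 2.24×24.5×(169−430) = -14300 J.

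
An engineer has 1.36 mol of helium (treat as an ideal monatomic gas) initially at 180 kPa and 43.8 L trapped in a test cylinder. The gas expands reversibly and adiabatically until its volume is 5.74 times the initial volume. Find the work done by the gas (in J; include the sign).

T₁ = P₁V₁/(nR) = 180×43.8/(1.36×8.314) = 697 K.
Adiabatic: TV^(γ−1) = const ⇒ T₂ = 697×(0.174)^0.667 = 217 K; PV^γ = const ⇒ P₂ = 9.78 kPa.
ΔU = nCvΔT = 1.36×12.5×(217−697) = -8140 J.
Q = 0 for an adiabatic process, so W = −ΔU = 8140 J.

8140 J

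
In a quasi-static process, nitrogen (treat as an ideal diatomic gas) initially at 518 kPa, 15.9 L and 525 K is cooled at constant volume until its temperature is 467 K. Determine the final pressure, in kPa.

461 kPa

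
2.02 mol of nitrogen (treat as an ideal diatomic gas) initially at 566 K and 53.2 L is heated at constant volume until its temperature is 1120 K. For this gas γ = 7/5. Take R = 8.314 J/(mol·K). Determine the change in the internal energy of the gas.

P₁ = nRT₁/V₁ = 2.02×8.314×566/53.2 = 179 kPa.
Isochoric: V stays 53.2 L; P/T = const ⇒ T₂ = 1120 K, P₂ = 354 kPa.
For an ideal gas ΔU = nCvΔT with Cv = (5/2)R = 20.8 J/(mol·K).
ΔU = 2.02×20.8×(1120−566) = 23300 J.

23300 J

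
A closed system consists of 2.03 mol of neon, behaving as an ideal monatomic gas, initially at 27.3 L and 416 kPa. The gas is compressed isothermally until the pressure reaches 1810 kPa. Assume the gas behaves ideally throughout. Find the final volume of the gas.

6.27 L

T₁ = P₁V₁/(nR) = 416×27.3/(2.03×8.314) = 673 K.
Isothermal: T stays 673 K; PV = const ⇒ V₂ = 6.27 L, P₂ = 1810 kPa.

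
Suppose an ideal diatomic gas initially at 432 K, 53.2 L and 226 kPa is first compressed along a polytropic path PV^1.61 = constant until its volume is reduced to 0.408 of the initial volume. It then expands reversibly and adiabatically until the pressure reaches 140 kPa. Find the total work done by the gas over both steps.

n = P₁V₁/(RT₁) = 226×53.2/(8.314×432) = 3.35 mol.
Step 1 — Polytropic n=1.61: T₂ = T₁(V₁/V₂)^(n−1) = 432×(2.45)^0.61 = 746 K; P₂ = P₁(V₁/V₂)^n = 957 kPa.
W = (P₁V₁−P₂V₂)/(n−1) = (226×53.2−957×21.7)/0.61 = -14300 J.
ΔU = nCvΔT = 3.35×20.8×(746−432) = 21900 J.
Q = ΔU + W = 7530 J.
State after step 1: P = 957 kPa, V = 21.7 L, T = 746 K.
Step 2 — Adiabatic: T₂/T₁ = (P₂/P₁)^((γ−1)/γ) ⇒ T₂ = 746×(0.146)^0.286 = 431 K; V₂ = 85.7 L.
ΔU = nCvΔT = 3.35×20.8×(431−746) = -21900 J.
Q = 0 for an adiabatic process, so W = −ΔU = 21900 J.
Net over both steps: W = 7600 J, Q = 7530 J, ΔU = -70.7 J.

7600 J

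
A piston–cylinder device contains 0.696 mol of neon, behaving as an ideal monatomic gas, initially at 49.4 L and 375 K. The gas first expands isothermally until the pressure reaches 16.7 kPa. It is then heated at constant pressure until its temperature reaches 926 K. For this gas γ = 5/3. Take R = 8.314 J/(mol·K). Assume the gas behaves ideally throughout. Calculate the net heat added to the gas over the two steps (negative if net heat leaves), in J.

10100 J

P₁ = nRT₁/V₁ = 0.696×8.314×375/49.4 = 43.9 kPa.
Step 1 — Isothermal: T stays 375 K; PV = const ⇒ V₂ = 130 L, P₂ = 16.7 kPa.
ΔU = 0 (ideal gas, T constant).
W = nRT ln(V₂/V₁) = 0.696×8.314×375×ln(2.63) = 2100 J.
Q = ΔU + W = 2100 J.
State after step 1: P = 16.7 kPa, V = 130 L, T = 375 K.
Step 2 — Isobaric: P stays 16.7 kPa; V/T = const ⇒ T₂ = 926 K, V₂ = 321 L.
W = PΔV = 16.7×(321−130) kPa·L = 3190 J.
ΔU = nCvΔT = 0.696×12.5×(926−375) = 4780 J.
Q = ΔU + W = nCpΔT = 7970 J.
Net over both steps: W = 5290 J, Q = 10100 J, ΔU = 4780 J.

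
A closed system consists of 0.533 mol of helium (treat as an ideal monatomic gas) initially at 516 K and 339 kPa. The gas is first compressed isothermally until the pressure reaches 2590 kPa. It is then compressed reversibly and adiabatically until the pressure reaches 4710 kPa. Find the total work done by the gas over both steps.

V₁ = nRT₁/P₁ = 0.533×8.314×516/339 = 6.75 L.
Step 1 — Isothermal: T stays 516 K; PV = const ⇒ V₂ = 0.883 L, P₂ = 2590 kPa.
ΔU = 0 (ideal gas, T constant).
W = nRT ln(V₂/V₁) = 0.533×8.314×516×ln(0.131) = -4650 J.
Q = ΔU + W = -4650 J.
State after step 1: P = 2590 kPa, V = 0.883 L, T = 516 K.
Step 2 — Adiabatic: T₂/T₁ = (P₂/P₁)^((γ−1)/γ) ⇒ T₂ = 516×(1.82)^0.400 = 655 K; V₂ = 0.617 L.
ΔU = nCvΔT = 0.533×12.5×(655−516) = 927 J.
Q = 0 for an adiabatic process, so W = −ΔU = -927 J.
Net over both steps: W = -5580 J, Q = -4650 J, ΔU = 927 J.

-5580 J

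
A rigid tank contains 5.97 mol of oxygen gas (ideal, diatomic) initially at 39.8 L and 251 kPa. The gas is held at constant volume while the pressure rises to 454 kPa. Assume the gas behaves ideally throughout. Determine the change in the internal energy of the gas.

20200 J

T₁ = P₁V₁/(nR) = 251×39.8/(5.97×8.314) = 201 K.
Isochoric: V stays 39.8 L; P/T = const ⇒ T₂ = 364 K, P₂ = 454 kPa.
For an ideal gas ΔU = nCvΔT with Cv = (5/2)R = 20.8 J/(mol·K).
ΔU = 5.97×20.8×(364−201) = 20200 J.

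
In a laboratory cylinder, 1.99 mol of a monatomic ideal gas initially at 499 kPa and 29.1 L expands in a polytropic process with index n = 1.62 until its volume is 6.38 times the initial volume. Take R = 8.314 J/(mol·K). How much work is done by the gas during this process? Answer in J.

16000 J

T₁ = P₁V₁/(nR) = 499×29.1/(1.99×8.314) = 878 K.
Polytropic n=1.62: T₂ = T₁(V₁/V₂)^(n−1) = 878×(0.157)^0.62 = 278 K; P₂ = P₁(V₁/V₂)^n = 24.8 kPa.
W = (P₁V₁−P₂V₂)/(n−1) = (499×29.1−24.8×186)/0.62 = 16000 J.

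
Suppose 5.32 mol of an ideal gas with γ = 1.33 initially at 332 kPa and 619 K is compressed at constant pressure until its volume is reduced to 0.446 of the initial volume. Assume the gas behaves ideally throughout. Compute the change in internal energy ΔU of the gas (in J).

V₁ = nRT₁/P₁ = 5.32×8.314×619/332 = 82.5 L.
Isobaric: P stays 332 kPa; V/T = const ⇒ T₂ = 276 K, V₂ = 36.8 L.
For an ideal gas ΔU = nCvΔT with Cv = R/(γ−1) = 25.2 J/(mol·K).
ΔU = 5.32×25.2×(276−619) = -46000 J.

-46000 J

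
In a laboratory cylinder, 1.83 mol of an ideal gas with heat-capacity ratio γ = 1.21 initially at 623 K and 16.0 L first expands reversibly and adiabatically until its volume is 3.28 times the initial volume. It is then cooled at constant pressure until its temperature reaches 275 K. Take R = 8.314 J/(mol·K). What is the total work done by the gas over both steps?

P₁ = nRT₁/V₁ = 1.83×8.314×623/16.0 = 592 kPa.
Step 1 — Adiabatic: TV^(γ−1) = const ⇒ T₂ = 623×(0.305)^0.210 = 485 K; PV^γ = const ⇒ P₂ = 141 kPa.
ΔU = nCvΔT = 1.83×39.6×(485−623) = -9960 J.
Q = 0 for an adiabatic process, so W = −ΔU = 9960 J.
State after step 1: P = 141 kPa, V = 52.5 L, T = 485 K.
Step 2 — Isobaric: P stays 141 kPa; V/T = const ⇒ T₂ = 275 K, V₂ = 29.7 L.
W = PΔV = 141×(29.7−52.5) kPa·L = -3200 J.
ΔU = nCvΔT = 1.83×39.6×(275−485) = -15200 J.
Q = ΔU + W = nCpΔT = -18500 J.
Net over both steps: W = 6760 J, Q = -18500 J, ΔU = -25200 J.

6760 J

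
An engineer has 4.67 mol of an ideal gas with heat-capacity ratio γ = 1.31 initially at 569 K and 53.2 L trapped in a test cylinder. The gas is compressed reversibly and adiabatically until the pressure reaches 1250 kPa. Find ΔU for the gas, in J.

21200 J

P₁ = nRT₁/V₁ = 4.67×8.314×569/53.2 = 415 kPa.
Adiabatic: T₂/T₁ = (P₂/P₁)^((γ−1)/γ) ⇒ T₂ = 569×(3.01)^0.237 = 739 K; V₂ = 22.9 L.
For an ideal gas ΔU = nCvΔT with Cv = R/(γ−1) = 26.8 J/(mol·K).
ΔU = 4.67×26.8×(739−569) = 21200 J.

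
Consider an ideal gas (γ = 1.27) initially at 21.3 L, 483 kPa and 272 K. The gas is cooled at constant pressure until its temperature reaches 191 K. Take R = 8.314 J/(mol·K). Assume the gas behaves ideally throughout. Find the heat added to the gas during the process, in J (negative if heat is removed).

n = P₁V₁/(RT₁) = 483×21.3/(8.314×272) = 4.55 mol.
Isobaric: P stays 483 kPa; V/T = const ⇒ T₂ = 191 K, V₂ = 15.0 L.
W = PΔV = 483×(15.0−21.3) kPa·L = -3060 J.
ΔU = nCvΔT = 4.55×30.8×(191−272) = -11300 J.
Q = ΔU + W = nCpΔT = -14400 J.

-14400 J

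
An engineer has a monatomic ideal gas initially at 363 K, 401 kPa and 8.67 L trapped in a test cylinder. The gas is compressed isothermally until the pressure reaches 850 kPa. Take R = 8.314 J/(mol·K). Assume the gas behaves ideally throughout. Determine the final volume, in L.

4.09 L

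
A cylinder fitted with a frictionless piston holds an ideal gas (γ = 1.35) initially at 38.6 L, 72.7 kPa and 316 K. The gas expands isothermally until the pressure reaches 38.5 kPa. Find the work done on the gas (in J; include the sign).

-1780 J

n = P₁V₁/(RT₁) = 72.7×38.6/(8.314×316) = 1.07 mol.
Isothermal: T stays 316 K; PV = const ⇒ V₂ = 72.9 L, P₂ = 38.5 kPa.
W = nRT ln(V₂/V₁) = 1.07×8.314×316×ln(1.89) = 1780 J.
Work done on the gas = −W_by = -1780 J.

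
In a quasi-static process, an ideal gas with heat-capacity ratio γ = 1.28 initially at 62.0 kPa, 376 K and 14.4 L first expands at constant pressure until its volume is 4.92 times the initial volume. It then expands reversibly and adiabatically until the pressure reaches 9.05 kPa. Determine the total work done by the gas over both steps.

8890 J

n = P₁V₁/(RT₁) = 62.0×14.4/(8.314×376) = 0.286 mol.
Step 1 — Isobaric: P stays 62.0 kPa; V/T = const ⇒ T₂ = 1850 K, V₂ = 70.8 L.
W = PΔV = 62.0×(70.8−14.4) kPa·L = 3500 J.
ΔU = nCvΔT = 0.286×29.7×(1850−376) = 12500 J.
Q = ΔU + W = nCpΔT = 16000 J.
State after step 1: P = 62.0 kPa, V = 70.8 L, T = 1850 K.
Step 2 — Adiabatic: T₂/T₁ = (P₂/P₁)^((γ−1)/γ) ⇒ T₂ = 1850×(0.146)^0.219 = 1210 K; V₂ = 319 L.
ΔU = nCvΔT = 0.286×29.7×(1210−1850) = -5390 J.
Q = 0 for an adiabatic process, so W = −ΔU = 5390 J.
Net over both steps: W = 8890 J, Q = 16000 J, ΔU = 7110 J.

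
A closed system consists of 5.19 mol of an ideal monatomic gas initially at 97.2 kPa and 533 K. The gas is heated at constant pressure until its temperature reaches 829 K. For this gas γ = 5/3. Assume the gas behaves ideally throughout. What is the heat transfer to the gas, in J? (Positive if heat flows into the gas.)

31900 J

V₁ = nRT₁/P₁ = 5.19×8.314×533/97.2 = 237 L.
Isobaric: P stays 97.2 kPa; V/T = const ⇒ T₂ = 829 K, V₂ = 368 L.
W = PΔV = 97.2×(368−237) kPa·L = 12800 J.
ΔU = nCvΔT = 5.19×12.5×(829−533) = 19200 J.
Q = ΔU + W = nCpΔT = 31900 J.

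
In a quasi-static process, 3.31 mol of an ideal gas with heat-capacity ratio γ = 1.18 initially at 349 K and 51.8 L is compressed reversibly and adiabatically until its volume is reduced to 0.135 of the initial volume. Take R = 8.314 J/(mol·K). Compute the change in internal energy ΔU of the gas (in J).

P₁ = nRT₁/V₁ = 3.31×8.314×349/51.8 = 185 kPa.
Adiabatic: TV^(γ−1) = const ⇒ T₂ = 349×(7.41)^0.180 = 500 K; PV^γ = const ⇒ P₂ = 1970 kPa.
For an ideal gas ΔU = nCvΔT with Cv = R/(γ−1) = 46.2 J/(mol·K).
ΔU = 3.31×46.2×(500−349) = 23200 J.

23200 J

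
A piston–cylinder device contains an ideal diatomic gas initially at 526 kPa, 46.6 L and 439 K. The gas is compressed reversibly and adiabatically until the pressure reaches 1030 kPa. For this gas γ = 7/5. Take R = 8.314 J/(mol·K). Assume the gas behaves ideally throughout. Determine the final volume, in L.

28.8 L

Adiabatic: T₂/T₁ = (P₂/P₁)^((γ−1)/γ) ⇒ T₂ = 439×(1.96)^0.286 = 532 K; V₂ = 28.8 L.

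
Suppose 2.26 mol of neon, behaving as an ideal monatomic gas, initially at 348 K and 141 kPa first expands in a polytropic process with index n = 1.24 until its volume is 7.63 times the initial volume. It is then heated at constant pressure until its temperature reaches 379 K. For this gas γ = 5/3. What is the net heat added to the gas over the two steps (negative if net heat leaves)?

V₁ = nRT₁/P₁ = 2.26×8.314×348/141 = 46.4 L.
Step 1 — Polytropic n=1.24: T₂ = T₁(V₁/V₂)^(n−1) = 348×(0.131)^0.24 = 214 K; P₂ = P₁(V₁/V₂)^n = 11.3 kPa.
W = (P₁V₁−P₂V₂)/(n−1) = (141×46.4−11.3×354)/0.24 = 10500 J.
ΔU = nCvΔT = 2.26×12.5×(214−348) = -3790 J.
Q = ΔU + W = 6730 J.
State after step 1: P = 11.3 kPa, V = 354 L, T = 214 K.
Step 2 — Isobaric: P stays 11.3 kPa; V/T = const ⇒ T₂ = 379 K, V₂ = 628 L.
W = PΔV = 11.3×(628−354) kPa·L = 3110 J.
ΔU = nCvΔT = 2.26×12.5×(379−214) = 4660 J.
Q = ΔU + W = nCpΔT = 7770 J.
Net over both steps: W = 13600 J, Q = 14500 J, ΔU = 874 J.

14500 J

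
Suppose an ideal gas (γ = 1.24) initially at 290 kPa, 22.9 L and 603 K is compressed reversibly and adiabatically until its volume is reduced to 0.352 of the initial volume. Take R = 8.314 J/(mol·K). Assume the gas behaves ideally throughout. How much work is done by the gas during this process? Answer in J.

-7880 J

n = P₁V₁/(RT₁) = 290×22.9/(8.314×603) = 1.32 mol.
Adiabatic: TV^(γ−1) = const ⇒ T₂ = 603×(2.84)^0.240 = 775 K; PV^γ = const ⇒ P₂ = 1060 kPa.
ΔU = nCvΔT = 1.32×34.6×(775−603) = 7880 J.
Q = 0 for an adiabatic process, so W = −ΔU = -7880 J.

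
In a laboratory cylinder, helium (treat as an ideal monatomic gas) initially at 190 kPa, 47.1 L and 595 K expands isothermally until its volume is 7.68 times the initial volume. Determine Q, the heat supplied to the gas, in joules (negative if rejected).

18200 J

n = P₁V₁/(RT₁) = 190×47.1/(8.314×595) = 1.81 mol.
Isothermal: T stays 595 K; PV = const ⇒ V₂ = 362 L, P₂ = 24.7 kPa.
ΔU = 0 (ideal gas, T constant).
W = nRT ln(V₂/V₁) = 1.81×8.314×595×ln(7.68) = 18200 J.
Q = ΔU + W = 18200 J.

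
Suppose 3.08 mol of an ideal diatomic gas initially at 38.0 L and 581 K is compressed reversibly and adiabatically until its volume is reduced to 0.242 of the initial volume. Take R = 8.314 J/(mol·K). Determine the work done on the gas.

28400 J

P₁ = nRT₁/V₁ = 3.08×8.314×581/38.0 = 392 kPa.
Adiabatic: TV^(γ−1) = const ⇒ T₂ = 581×(4.13)^0.400 = 1020 K; PV^γ = const ⇒ P₂ = 2850 kPa.
ΔU = nCvΔT = 3.08×20.8×(1020−581) = 28400 J.
Q = 0 for an adiabatic process, so W = −ΔU = -28400 J.
Work done on the gas = −W_by = 28400 J.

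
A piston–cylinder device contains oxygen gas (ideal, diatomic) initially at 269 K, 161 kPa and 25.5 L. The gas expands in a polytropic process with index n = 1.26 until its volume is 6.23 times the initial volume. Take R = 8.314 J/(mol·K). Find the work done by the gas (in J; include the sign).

n = P₁V₁/(RT₁) = 161×25.5/(8.314×269) = 1.84 mol.
Polytropic n=1.26: T₂ = T₁(V₁/V₂)^(n−1) = 269×(0.161)^0.26 = 167 K; P₂ = P₁(V₁/V₂)^n = 16.1 kPa.
W = (P₁V₁−P₂V₂)/(n−1) = (161×25.5−16.1×159)/0.26 = 5980 J.

5980 J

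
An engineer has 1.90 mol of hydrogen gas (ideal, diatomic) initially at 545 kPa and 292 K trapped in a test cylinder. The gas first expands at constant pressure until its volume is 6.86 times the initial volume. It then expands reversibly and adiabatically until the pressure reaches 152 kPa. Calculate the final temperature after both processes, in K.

V₁ = nRT₁/P₁ = 1.90×8.314×292/545 = 8.46 L.
Step 1 — Isobaric: P stays 545 kPa; V/T = const ⇒ T₂ = 2000 K, V₂ = 58.1 L.
W = PΔV = 545×(58.1−8.46) kPa·L = 27000 J.
ΔU = nCvΔT = 1.90×20.8×(2000−292) = 67600 J.
Q = ΔU + W = nCpΔT = 94600 J.
State after step 1: P = 545 kPa, V = 58.1 L, T = 2000 K.
Step 2 — Adiabatic: T₂/T₁ = (P₂/P₁)^((γ−1)/γ) ⇒ T₂ = 2000×(0.279)^0.286 = 1390 K; V₂ = 145 L.
ΔU = nCvΔT = 1.90×20.8×(1390−2000) = -24200 J.
Q = 0 for an adiabatic process, so W = −ΔU = 24200 J.
Net over both steps: W = 51200 J, Q = 94600 J, ΔU = 43400 J.

1390 K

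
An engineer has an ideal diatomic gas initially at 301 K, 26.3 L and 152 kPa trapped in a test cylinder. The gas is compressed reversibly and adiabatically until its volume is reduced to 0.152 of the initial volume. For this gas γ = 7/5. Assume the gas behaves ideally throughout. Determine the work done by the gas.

-11200 J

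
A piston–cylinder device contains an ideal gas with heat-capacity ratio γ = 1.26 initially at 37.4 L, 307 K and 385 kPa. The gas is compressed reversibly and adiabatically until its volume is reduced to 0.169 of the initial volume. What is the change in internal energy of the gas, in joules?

n = P₁V₁/(RT₁) = 385×37.4/(8.314×307) = 5.64 mol.
Adiabatic: TV^(γ−1) = const ⇒ T₂ = 307×(5.92)^0.260 = 487 K; PV^γ = const ⇒ P₂ = 3620 kPa.
For an ideal gas ΔU = nCvΔT with Cv = R/(γ−1) = 32.0 J/(mol·K).
ΔU = 5.64×32.0×(487−307) = 32500 J.

32500 J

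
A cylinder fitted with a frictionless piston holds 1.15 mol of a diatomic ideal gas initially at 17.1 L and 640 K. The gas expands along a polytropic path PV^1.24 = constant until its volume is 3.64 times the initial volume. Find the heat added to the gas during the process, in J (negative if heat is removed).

2720 J

P₁ = nRT₁/V₁ = 1.15×8.314×640/17.1 = 358 kPa.
Polytropic n=1.24: T₂ = T₁(V₁/V₂)^(n−1) = 640×(0.275)^0.24 = 469 K; P₂ = P₁(V₁/V₂)^n = 72.1 kPa.
W = (P₁V₁−P₂V₂)/(n−1) = (358×17.1−72.1×62.2)/0.24 = 6800 J.
ΔU = nCvΔT = 1.15×20.8×(469−640) = -4080 J.
Q = ΔU + W = 2720 J.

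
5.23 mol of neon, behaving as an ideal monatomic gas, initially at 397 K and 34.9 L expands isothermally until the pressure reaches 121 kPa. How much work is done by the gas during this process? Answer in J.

24300 J

P₁ = nRT₁/V₁ = 5.23×8.314×397/34.9 = 495 kPa.
Isothermal: T stays 397 K; PV = const ⇒ V₂ = 143 L, P₂ = 121 kPa.
W = nRT ln(V₂/V₁) = 5.23×8.314×397×ln(4.09) = 24300 J.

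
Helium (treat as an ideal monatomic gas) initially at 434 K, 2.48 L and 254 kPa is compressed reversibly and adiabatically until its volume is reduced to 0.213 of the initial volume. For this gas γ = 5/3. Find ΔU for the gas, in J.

1700 J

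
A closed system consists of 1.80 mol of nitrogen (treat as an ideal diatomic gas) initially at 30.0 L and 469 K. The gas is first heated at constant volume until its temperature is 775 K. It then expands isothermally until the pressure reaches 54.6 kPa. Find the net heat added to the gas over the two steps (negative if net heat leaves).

34100 J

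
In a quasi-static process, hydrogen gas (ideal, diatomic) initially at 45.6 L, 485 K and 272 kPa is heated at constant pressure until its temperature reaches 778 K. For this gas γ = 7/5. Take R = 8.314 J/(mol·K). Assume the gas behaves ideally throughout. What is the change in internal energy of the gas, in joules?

18700 J

n = P₁V₁/(RT₁) = 272×45.6/(8.314×485) = 3.08 mol.
Isobaric: P stays 272 kPa; V/T = const ⇒ T₂ = 778 K, V₂ = 73.1 L.
For an ideal gas ΔU = nCvΔT with Cv = (5/2)R = 20.8 J/(mol·K).
ΔU = 3.08×20.8×(778−485) = 18700 J.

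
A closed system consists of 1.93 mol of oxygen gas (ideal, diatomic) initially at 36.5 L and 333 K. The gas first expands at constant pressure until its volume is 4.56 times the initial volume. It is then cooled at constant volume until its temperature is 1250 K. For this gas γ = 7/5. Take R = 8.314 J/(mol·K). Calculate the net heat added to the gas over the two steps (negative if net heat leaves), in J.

55800 J

P₁ = nRT₁/V₁ = 1.93×8.314×333/36.5 = 146 kPa.
Step 1 — Isobaric: P stays 146 kPa; V/T = const ⇒ T₂ = 1520 K, V₂ = 166 L.
W = PΔV = 146×(166−36.5) kPa·L = 19000 J.
ΔU = nCvΔT = 1.93×20.8×(1520−333) = 47600 J.
Q = ΔU + W = nCpΔT = 66600 J.
State after step 1: P = 146 kPa, V = 166 L, T = 1520 K.
Step 2 — Isochoric: V stays 166 L; P/T = const ⇒ T₂ = 1250 K, P₂ = 121 kPa.
W = 0 (no volume change).
ΔU = nCvΔT = 1.93×20.8×(1250−1520) = -10800 J.
Q = ΔU = -10800 J.
Net over both steps: W = 19000 J, Q = 55800 J, ΔU = 36800 J.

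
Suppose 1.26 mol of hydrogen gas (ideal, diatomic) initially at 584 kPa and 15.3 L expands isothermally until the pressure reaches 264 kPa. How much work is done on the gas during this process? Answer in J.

T₁ = P₁V₁/(nR) = 584×15.3/(1.26×8.314) = 853 K.
Isothermal: T stays 853 K; PV = const ⇒ V₂ = 33.8 L, P₂ = 264 kPa.
W = nRT ln(V₂/V₁) = 1.26×8.314×853×ln(2.21) = 7090 J.
Work done on the gas = −W_by = -7090 J.

-7090 J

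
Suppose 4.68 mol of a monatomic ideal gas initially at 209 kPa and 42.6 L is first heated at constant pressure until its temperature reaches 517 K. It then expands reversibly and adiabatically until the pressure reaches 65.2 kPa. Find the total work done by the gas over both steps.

22500 J

T₁ = P₁V₁/(nR) = 209×42.6/(4.68×8.314) = 229 K.
Step 1 — Isobaric: P stays 209 kPa; V/T = const ⇒ T₂ = 517 K, V₂ = 96.2 L.
W = PΔV = 209×(96.2−42.6) kPa·L = 11200 J.
ΔU = nCvΔT = 4.68×12.5×(517−229) = 16800 J.
Q = ΔU + W = nCpΔT = 28000 J.
State after step 1: P = 209 kPa, V = 96.2 L, T = 517 K.
Step 2 — Adiabatic: T₂/T₁ = (P₂/P₁)^((γ−1)/γ) ⇒ T₂ = 517×(0.312)^0.400 = 324 K; V₂ = 194 L.
ΔU = nCvΔT = 4.68×12.5×(324−517) = -11200 J.
Q = 0 for an adiabatic process, so W = −ΔU = 11200 J.
Net over both steps: W = 22500 J, Q = 28000 J, ΔU = 5580 J.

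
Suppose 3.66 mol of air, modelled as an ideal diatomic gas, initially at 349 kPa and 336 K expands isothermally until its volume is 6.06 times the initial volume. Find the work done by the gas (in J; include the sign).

V₁ = nRT₁/P₁ = 3.66×8.314×336/349 = 29.3 L.
Isothermal: T stays 336 K; PV = const ⇒ V₂ = 178 L, P₂ = 57.6 kPa.
W = nRT ln(V₂/V₁) = 3.66×8.314×336×ln(6.06) = 18400 J.

18400 J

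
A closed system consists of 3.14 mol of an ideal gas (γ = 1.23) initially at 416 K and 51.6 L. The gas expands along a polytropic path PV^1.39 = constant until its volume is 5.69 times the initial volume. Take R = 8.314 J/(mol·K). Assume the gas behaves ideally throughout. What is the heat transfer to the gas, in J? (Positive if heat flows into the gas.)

P₁ = nRT₁/V₁ = 3.14×8.314×416/51.6 = 210 kPa.
Polytropic n=1.39: T₂ = T₁(V₁/V₂)^(n−1) = 416×(0.176)^0.39 = 211 K; P₂ = P₁(V₁/V₂)^n = 18.8 kPa.
W = (P₁V₁−P₂V₂)/(n−1) = (210×51.6−18.8×294)/0.39 = 13700 J.
ΔU = nCvΔT = 3.14×36.1×(211−416) = -23300 J.
Q = ΔU + W = -9540 J.

-9540 J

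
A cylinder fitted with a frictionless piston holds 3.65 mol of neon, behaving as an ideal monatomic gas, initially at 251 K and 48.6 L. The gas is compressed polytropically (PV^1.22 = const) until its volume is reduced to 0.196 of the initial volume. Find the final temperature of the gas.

359 K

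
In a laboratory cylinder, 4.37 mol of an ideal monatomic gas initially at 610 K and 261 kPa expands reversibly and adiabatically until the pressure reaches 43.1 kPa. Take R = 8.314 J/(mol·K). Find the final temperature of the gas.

297 K

V₁ = nRT₁/P₁ = 4.37×8.314×610/261 = 84.9 L.
Adiabatic: T₂/T₁ = (P₂/P₁)^((γ−1)/γ) ⇒ T₂ = 610×(0.165)^0.400 = 297 K; V₂ = 250 L.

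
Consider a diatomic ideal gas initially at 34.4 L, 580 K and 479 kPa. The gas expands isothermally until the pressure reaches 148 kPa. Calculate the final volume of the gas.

111 L

Isothermal: T stays 580 K; PV = const ⇒ V₂ = 111 L, P₂ = 148 kPa.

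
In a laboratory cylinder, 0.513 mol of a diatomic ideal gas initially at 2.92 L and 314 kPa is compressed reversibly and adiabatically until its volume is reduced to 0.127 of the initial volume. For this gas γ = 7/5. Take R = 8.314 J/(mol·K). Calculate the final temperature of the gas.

491 K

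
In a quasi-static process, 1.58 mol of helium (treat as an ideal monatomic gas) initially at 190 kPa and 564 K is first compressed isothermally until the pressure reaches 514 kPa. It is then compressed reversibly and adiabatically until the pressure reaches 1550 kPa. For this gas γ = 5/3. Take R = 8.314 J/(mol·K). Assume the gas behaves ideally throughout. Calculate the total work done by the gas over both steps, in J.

-13500 J

V₁ = nRT₁/P₁ = 1.58×8.314×564/190 = 39.0 L.
Step 1 — Isothermal: T stays 564 K; PV = const ⇒ V₂ = 14.4 L, P₂ = 514 kPa.
ΔU = 0 (ideal gas, T constant).
W = nRT ln(V₂/V₁) = 1.58×8.314×564×ln(0.370) = -7370 J.
Q = ΔU + W = -7370 J.
State after step 1: P = 514 kPa, V = 14.4 L, T = 564 K.
Step 2 — Adiabatic: T₂/T₁ = (P₂/P₁)^((γ−1)/γ) ⇒ T₂ = 564×(3.02)^0.400 = 877 K; V₂ = 7.43 L.
ΔU = nCvΔT = 1.58×12.5×(877−564) = 6170 J.
Q = 0 for an adiabatic process, so W = −ΔU = -6170 J.
Net over both steps: W = -13500 J, Q = -7370 J, ΔU = 6170 J.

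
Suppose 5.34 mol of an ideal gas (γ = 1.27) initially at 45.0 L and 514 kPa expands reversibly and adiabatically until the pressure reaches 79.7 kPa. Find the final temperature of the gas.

351 K

T₁ = P₁V₁/(nR) = 514×45.0/(5.34×8.314) = 521 K.
Adiabatic: T₂/T₁ = (P₂/P₁)^((γ−1)/γ) ⇒ T₂ = 521×(0.155)^0.213 = 351 K; V₂ = 195 L.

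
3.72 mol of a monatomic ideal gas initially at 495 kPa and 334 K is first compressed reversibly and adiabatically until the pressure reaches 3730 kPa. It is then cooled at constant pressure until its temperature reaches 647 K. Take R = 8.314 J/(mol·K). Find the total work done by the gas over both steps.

V₁ = nRT₁/P₁ = 3.72×8.314×334/495 = 20.9 L.
Step 1 — Adiabatic: T₂/T₁ = (P₂/P₁)^((γ−1)/γ) ⇒ T₂ = 334×(7.54)^0.400 = 749 K; V₂ = 6.21 L.
ΔU = nCvΔT = 3.72×12.5×(749−334) = 19300 J.
Q = 0 for an adiabatic process, so W = −ΔU = -19300 J.
State after step 1: P = 3730 kPa, V = 6.21 L, T = 749 K.
Step 2 — Isobaric: P stays 3730 kPa; V/T = const ⇒ T₂ = 647 K, V₂ = 5.36 L.
W = PΔV = 3730×(5.36−6.21) kPa·L = -3160 J.
ΔU = nCvΔT = 3.72×12.5×(647−749) = -4740 J.
Q = ΔU + W = nCpΔT = -7900 J.
Net over both steps: W = -22400 J, Q = -7900 J, ΔU = 14500 J.

-22400 J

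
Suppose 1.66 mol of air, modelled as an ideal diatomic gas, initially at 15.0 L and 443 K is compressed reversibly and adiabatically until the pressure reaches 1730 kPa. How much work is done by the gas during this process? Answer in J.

-7820 J

P₁ = nRT₁/V₁ = 1.66×8.314×443/15.0 = 408 kPa.
Adiabatic: T₂/T₁ = (P₂/P₁)^((γ−1)/γ) ⇒ T₂ = 443×(4.24)^0.286 = 670 K; V₂ = 5.34 L.
ΔU = nCvΔT = 1.66×20.8×(670−443) = 7820 J.
Q = 0 for an adiabatic process, so W = −ΔU = -7820 J.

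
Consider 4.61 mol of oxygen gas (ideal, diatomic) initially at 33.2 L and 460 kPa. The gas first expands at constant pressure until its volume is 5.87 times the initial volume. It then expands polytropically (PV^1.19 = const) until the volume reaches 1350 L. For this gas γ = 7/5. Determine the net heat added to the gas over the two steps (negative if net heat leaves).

T₁ = P₁V₁/(nR) = 460×33.2/(4.61×8.314) = 398 K.
Step 1 — Isobaric: P stays 460 kPa; V/T = const ⇒ T₂ = 2340 K, V₂ = 195 L.
W = PΔV = 460×(195−33.2) kPa·L = 74400 J.
ΔU = nCvΔT = 4.61×20.8×(2340−398) = 186000 J.
Q = ΔU + W = nCpΔT = 260000 J.
State after step 1: P = 460 kPa, V = 195 L, T = 2340 K.
Step 2 — Polytropic n=1.19: T₂ = T₁(V₁/V₂)^(n−1) = 2340×(0.144)^0.19 = 1620 K; P₂ = P₁(V₁/V₂)^n = 46.0 kPa.
W = (P₁V₁−P₂V₂)/(n−1) = (460×195−46.0×1350)/0.19 = 145000 J.
ΔU = nCvΔT = 4.61×20.8×(1620−2340) = -69000 J.
Q = ΔU + W = 76200 J.
Net over both steps: W = 220000 J, Q = 337000 J, ΔU = 117000 J.

337000 J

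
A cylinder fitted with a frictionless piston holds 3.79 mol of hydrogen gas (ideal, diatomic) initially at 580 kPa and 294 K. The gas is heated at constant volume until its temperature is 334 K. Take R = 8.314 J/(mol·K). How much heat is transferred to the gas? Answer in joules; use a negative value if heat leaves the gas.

V₁ = nRT₁/P₁ = 3.79×8.314×294/580 = 16.0 L.
Isochoric: V stays 16.0 L; P/T = const ⇒ T₂ = 334 K, P₂ = 659 kPa.
W = 0 (no volume change).
ΔU = nCvΔT = 3.79×20.8×(334−294) = 3150 J.
Q = ΔU = 3150 J.

3150 J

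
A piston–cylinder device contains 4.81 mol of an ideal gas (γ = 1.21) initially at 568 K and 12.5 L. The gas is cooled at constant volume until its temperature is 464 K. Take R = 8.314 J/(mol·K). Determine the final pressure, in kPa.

1480 kPa

P₁ = nRT₁/V₁ = 4.81×8.314×568/12.5 = 1820 kPa.
Isochoric: V stays 12.5 L; P/T = const ⇒ T₂ = 464 K, P₂ = 1480 kPa.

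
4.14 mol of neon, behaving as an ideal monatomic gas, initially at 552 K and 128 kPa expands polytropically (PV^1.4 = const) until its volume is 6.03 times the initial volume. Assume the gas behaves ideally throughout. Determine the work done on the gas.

-24300 J

V₁ = nRT₁/P₁ = 4.14×8.314×552/128 = 148 L.
Polytropic n=1.4: T₂ = T₁(V₁/V₂)^(n−1) = 552×(0.166)^0.40 = 269 K; P₂ = P₁(V₁/V₂)^n = 10.3 kPa.
W = (P₁V₁−P₂V₂)/(n−1) = (128×148−10.3×895)/0.40 = 24300 J.
Work done on the gas = −W_by = -24300 J.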